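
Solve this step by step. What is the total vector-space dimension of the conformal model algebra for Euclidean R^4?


The conformal model of R^4 uses Cl(5,1): the 4 Euclidean generators plus two extra orthogonal generators e+ (e+^2 = +1) and e- (e-^2 = -1), from which the null vectors e0, einf are built.
Number of generators m = 4 + 2 = 6.
dim Cl(p,q) = 2^m = 2^6 = 64


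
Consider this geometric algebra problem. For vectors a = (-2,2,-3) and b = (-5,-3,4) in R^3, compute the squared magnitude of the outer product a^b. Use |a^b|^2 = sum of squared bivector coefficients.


a wedge b = (a1*b2 - a2*b1)*e12 + (a1*b3 - a3*b1)*e13 + (a2*b3 - a3*b2)*e23
e12 coeff: (-2)*(-3) - 2*(-5) = 6 - (-10) = 16
e13 coeff: (-2)*4 - (-3)*(-5) = -8 - 15 = -23
e23 coeff: 2*4 - (-3)*(-3) = 8 - 9 = -1
|a wedge b|^2 = 16^2 + (-23)^2 + (-1)^2
= 256 + 529 + 1
= 786


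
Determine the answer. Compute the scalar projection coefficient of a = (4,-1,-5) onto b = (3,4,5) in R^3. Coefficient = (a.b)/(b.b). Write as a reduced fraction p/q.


Projection coefficient = (a . b) / (b . b)
a . b = 4*3 + (-1)*4 + (-5)*5
= 12 + (-4) + (-25) = -17
b . b = 3^2 + 4^2 + 5^2
= 9 + 16 + 25 = 50
Coefficient = -17/50
In lowest terms: -17/50


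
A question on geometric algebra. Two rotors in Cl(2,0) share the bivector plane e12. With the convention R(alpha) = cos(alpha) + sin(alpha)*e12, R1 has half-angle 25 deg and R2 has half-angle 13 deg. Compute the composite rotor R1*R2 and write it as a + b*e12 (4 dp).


Same-plane rotors commute and their half-angles add:
R1*R2 = cos(a1 + a2) + sin(a1 + a2)*e12.
a1 + a2 = 25 + 13 = 38 deg
cos(38 deg) = 0.7880
sin(38 deg) = 0.6157
R1*R2 = 0.7880 + 0.6157*e12


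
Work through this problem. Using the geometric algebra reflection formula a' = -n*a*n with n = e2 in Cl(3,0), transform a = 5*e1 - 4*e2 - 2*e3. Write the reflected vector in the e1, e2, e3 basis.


Reflection formula: a' = -n*a*n, with n = e2 (unit vector, n^2 = 1).
For reflection through hyperplane perp to e2:
The component along e2 flips sign, others stay.
a = (5, -4, -2)
a' = (5, 4, -2)
a' = 5*e1 + 4*e2 - 2*e3


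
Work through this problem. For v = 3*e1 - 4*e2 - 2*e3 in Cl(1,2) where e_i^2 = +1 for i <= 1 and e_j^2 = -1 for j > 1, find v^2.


v^2 = sum of c_i^2 * e_i^2
Positive signature terms (e_i^2 = +1): 3^2 = 9
Negative signature terms (e_j^2 = -1): (-4)^2 + (-2)^2 = 20
v^2 = 9 - 20 = -11


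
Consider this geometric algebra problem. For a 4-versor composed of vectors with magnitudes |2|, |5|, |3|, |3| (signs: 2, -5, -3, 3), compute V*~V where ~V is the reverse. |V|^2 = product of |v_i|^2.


Each vector v_i has |v_i|^2 = s_i^2
Squared scales: 2^2 = 4, (-5)^2 = 25, (-3)^2 = 9, 3^2 = 9
|V|^2 = 4 * 25 * 9 * 9
= 8100


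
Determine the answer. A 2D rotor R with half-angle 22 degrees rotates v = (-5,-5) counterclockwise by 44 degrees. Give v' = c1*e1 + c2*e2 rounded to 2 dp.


Rotor R = cos(22deg) - sin(22deg)*e12
Rotation angle theta = 2 * 22 = 44 degrees
v' = R*v*~R rotates v by theta.
cos(44deg) = 0.7193, sin(44deg) = 0.6947
v'_1 = -5*cos(44deg) - (-5)*sin(44deg)
= -5*0.7193 - (-5)*0.6947
= -0.12
v'_2 = -5*sin(44deg) + (-5)*cos(44deg)
= -5*0.6947 + (-5)*0.7193
= -7.07
v' = -0.12*e1 - 7.07*e2


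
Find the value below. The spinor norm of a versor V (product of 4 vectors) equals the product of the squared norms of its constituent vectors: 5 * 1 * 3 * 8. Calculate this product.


Spinor norm N(V) = |v1|^2 * |v2|^2 * ... * |v4|^2
= 5 * 1 * 3 * 8
Running product: 5, 5, 15, 120
N(V) = 120


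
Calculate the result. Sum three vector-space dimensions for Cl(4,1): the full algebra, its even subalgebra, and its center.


n = 4 + 1 = 5
Total dim = 2^5 = 32
Even subalgebra dim = 2^4 = 16
n is odd, so center dim = 2
Sum = 32 + 16 + 2 = 50


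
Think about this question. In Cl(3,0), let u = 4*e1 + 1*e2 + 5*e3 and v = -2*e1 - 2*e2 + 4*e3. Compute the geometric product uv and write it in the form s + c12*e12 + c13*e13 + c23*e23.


In Cl(3,0): e_i^2 = 1, e_ie_j = -e_je_i for i != j.
Scalar part = u . v = 4*(-2) + 1*(-2) + 5*4
= -8 + (-2) + 20 = 10
e12 coeff = 4*(-2) - 1*(-2) = -8 - (-2) = -6
e13 coeff = 4*4 - 5*(-2) = 16 - (-10) = 26
e23 coeff = 1*4 - 5*(-2) = 4 - (-10) = 14
uv = 10 - 6*e12 + 26*e13 + 14*e23


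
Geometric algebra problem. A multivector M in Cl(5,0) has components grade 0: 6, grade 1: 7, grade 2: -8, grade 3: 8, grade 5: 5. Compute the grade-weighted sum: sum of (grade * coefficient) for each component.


Grade-weighted sum = sum of grade_k * coefficient_k
0*6 = 0
1*7 = 7
2*(-8) = -16
3*8 = 24
5*5 = 25
Total = 0 + 7 + (-16) + 24 + 25 = 40


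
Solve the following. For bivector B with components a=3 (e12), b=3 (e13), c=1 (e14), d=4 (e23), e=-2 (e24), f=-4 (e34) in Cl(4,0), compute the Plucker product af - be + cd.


Plucker relation: af - be + cd
a*f = 3*(-4) = -12
b*e = 3*(-2) = -6
c*d = 1*4 = 4
af - be + cd = -12 - (-6) + 4
= -2


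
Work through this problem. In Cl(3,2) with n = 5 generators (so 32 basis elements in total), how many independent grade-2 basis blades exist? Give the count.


Number of grade-k basis blades in Cl(p,q) with n = p + q is C(n, k).
n = 3 + 2 = 5
C(5, 2) = 5! / (2! * 3!)
= 120 / (2 * 6)
= 10


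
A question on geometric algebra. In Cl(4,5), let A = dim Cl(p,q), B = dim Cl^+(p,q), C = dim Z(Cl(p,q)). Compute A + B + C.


n = 4 + 5 = 9
Total dim = 2^9 = 512
Even subalgebra dim = 2^8 = 256
n is odd, so center dim = 2
Sum = 512 + 256 + 2 = 770


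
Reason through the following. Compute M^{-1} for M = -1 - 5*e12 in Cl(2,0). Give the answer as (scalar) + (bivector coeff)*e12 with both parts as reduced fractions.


M = -1 - 5*e12, where e12^2 = -1.
Since M commutes with its reverse ~M = a - b*e12, M * ~M = a^2 - b^2*e12^2 = a^2 + b^2.
So M^{-1} = ~M / (a^2 + b^2) = (a - b*e12)/(a^2 + b^2).
a^2 + b^2 = 1 + 25 = 26
Scalar part = -1/26 = -1/26
Bivector coeff = 5/26 = 5/26
M^{-1} = -1/26 + 5/26*e12


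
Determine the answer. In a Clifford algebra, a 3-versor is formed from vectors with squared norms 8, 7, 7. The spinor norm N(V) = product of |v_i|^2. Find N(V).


Spinor norm N(V) = |v1|^2 * |v2|^2 * ... * |v3|^2
= 8 * 7 * 7
Running product: 8, 56, 392
N(V) = 392


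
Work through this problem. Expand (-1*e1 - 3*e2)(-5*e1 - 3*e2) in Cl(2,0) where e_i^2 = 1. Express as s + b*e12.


Expand: (-1*e1 - 3*e2)(-5*e1 - 3*e2)
= (-1)*(-5)*e1e1 + (-1)*(-3)*e1e2 + (-3)*(-5)*e2e1 + (-3)*(-3)*e2e2
Using e1^2 = e2^2 = 1, e2e1 = -e1e2:
Scalar part s = (-1)*(-5) + (-3)*(-3) = 5 + 9 = 14
Bivector part b = (-1)*(-3) - (-3)*(-5) = 3 - 15 = -12
uv = 14 - 12*e12


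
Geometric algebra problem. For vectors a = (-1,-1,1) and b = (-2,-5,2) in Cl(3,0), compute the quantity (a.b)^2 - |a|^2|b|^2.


a . b = (-1)*(-2) + (-1)*(-5) + 1*2
= 2 + 5 + 2 = 9
|a|^2 = (-1)^2 + (-1)^2 + 1^2 = 3
|b|^2 = (-2)^2 + (-5)^2 + 2^2 = 33
(a.b)^2 = 9^2 = 81
|a|^2 * |b|^2 = 3 * 33 = 99
Result = 81 - 99 = -18


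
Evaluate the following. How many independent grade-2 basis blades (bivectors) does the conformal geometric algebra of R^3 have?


The conformal model of R^3 uses Cl(4,1) with m = 3 + 2 = 5 generators.
Number of grade-2 blades = C(m, 2) = C(5, 2)
= 5*4/2 = 10


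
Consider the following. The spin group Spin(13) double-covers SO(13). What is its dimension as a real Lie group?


Spin(n) double-covers SO(n); both have Lie algebra so(n) of dimension n(n-1)/2.
n = 13
n(n-1) = 13 * 12 = 156
dim Spin(13) = 156/2 = 78


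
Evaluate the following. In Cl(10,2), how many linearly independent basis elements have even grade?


Even subalgebra dimension = 2^(n-1)
n = 10 + 2 = 12
2^(12 - 1) = 2^11 = 2048
Verification: sum of C(12,k) for even k = 1 + 66 + 495 + 924 + 495 + 66 + 1 = 2048
Result = 2048


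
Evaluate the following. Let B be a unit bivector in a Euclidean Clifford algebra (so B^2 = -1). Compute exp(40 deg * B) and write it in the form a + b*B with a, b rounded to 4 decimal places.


For a unit bivector B with B^2 = -1, the exponential series gives
e^(theta*B) = cos(theta) + sin(theta)*B (the GA analogue of Euler's formula).
theta = 40 degrees = 0.698132 rad
cos(40 deg) = 0.7660
sin(40 deg) = 0.6428
exp(theta*B) = 0.7660 + 0.6428*B


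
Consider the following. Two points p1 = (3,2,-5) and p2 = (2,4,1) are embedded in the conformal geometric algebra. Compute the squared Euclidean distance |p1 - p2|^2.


p1 - p2 = (1, -2, -6)
|p1 - p2|^2 = 1^2 + (-2)^2 + (-6)^2
= 1 + 4 + 36
= 41


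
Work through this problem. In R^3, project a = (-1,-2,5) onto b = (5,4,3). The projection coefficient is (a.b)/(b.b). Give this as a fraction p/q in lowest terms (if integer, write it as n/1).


Projection coefficient = (a . b) / (b . b)
a . b = (-1)*5 + (-2)*4 + 5*3
= -5 + (-8) + 15 = 2
b . b = 5^2 + 4^2 + 3^2
= 25 + 16 + 9 = 50
Coefficient = 2/50
In lowest terms: 1/25


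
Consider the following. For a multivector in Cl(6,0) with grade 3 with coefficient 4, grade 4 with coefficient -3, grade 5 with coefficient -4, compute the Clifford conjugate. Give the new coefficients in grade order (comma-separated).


Clifford conjugate sign for grade k: (-1)^(k(k+1)/2)
Grade 3: (-1)^(3*4/2) = (-1)^6 = 1, coeff 4 -> 4
Grade 4: (-1)^(4*5/2) = (-1)^10 = 1, coeff -3 -> -3
Grade 5: (-1)^(5*6/2) = (-1)^15 = -1, coeff -4 -> 4
Conjugated coefficients: 4, -3, 4


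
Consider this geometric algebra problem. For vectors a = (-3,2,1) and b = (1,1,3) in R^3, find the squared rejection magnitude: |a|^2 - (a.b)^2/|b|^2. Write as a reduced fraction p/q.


|a|^2 = (-3)^2 + 2^2 + 1^2 = 14
|b|^2 = 1^2 + 1^2 + 3^2 = 11
a . b = (-3)*1 + 2*1 + 1*3 = 2
(a.b)^2 = 2^2 = 4
|rej|^2 = 14 - 4/11
= (154 - 4)/11
= 150/11
In lowest terms: 150/11


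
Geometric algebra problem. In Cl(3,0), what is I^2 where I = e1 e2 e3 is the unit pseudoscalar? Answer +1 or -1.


The pseudoscalar I = e1...e_n (product of all n generators) of Cl(p,q) satisfies I^2 = (-1)^(q + n(n-1)/2).
p = 3, q = 0, n = p + q = 3
n(n-1)/2 = 3 * 2 / 2 = 3
Exponent = q + n(n-1)/2 = 0 + 3 = 3
I^2 = (-1)^3 = -1


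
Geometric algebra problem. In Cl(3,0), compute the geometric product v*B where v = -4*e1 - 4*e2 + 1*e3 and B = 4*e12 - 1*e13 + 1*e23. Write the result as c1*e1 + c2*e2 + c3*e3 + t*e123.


vB has grade-1 (vector) and grade-3 (trivector) parts: vB = (v _| B) + (v ^ B).
Vector part <vB>_1:
  e1: -v2*b12 - v3*b13 = -(-4)*(4) - (1)*(-1) = 17
  e2: v1*b12 - v3*b23 = (-4)*(4) - (1)*(1) = -17
  e3: v1*b13 + v2*b23 = (-4)*(-1) + (-4)*(1) = 0
Trivector part <vB>_3:
  e123: v1*b23 - v2*b13 + v3*b12 = (-4)*(1) - (-4)*(-1) + (1)*(4) = -4
vB = 17*e1 - 17*e2 + 0*e3 - 4*e123


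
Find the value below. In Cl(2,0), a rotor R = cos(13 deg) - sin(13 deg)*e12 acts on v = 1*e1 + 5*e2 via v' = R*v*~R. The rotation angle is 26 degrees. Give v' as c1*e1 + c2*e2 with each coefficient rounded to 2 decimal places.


Rotor R = cos(13deg) - sin(13deg)*e12
Rotation angle theta = 2 * 13 = 26 degrees
v' = R*v*~R rotates v by theta.
cos(26deg) = 0.8988, sin(26deg) = 0.4384
v'_1 = 1*cos(26deg) - 5*sin(26deg)
= 1*0.8988 - 5*0.4384
= -1.29
v'_2 = 1*sin(26deg) + 5*cos(26deg)
= 1*0.4384 + 5*0.8988
= 4.93
v' = -1.29*e1 + 4.93*e2


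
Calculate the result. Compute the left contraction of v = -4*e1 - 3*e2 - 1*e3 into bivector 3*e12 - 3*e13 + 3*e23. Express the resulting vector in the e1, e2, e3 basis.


Left contraction v _| B = <vB>_1 (grade-1 part of the geometric product vB).
Using e1_|e12 = e2, e2_|e12 = -e1, e1_|e13 = e3, e3_|e13 = -e1, e2_|e23 = e3, e3_|e23 = -e2:
e1 coeff: -v2*b12 - v3*b13 = -(-3)*(3) - (-1)*(-3) = 6
e2 coeff: v1*b12 - v3*b23 = (-4)*(3) - (-1)*(3) = -9
e3 coeff: v1*b13 + v2*b23 = (-4)*(-3) + (-3)*(3) = 3
v _| B = 6*e1 - 9*e2 + 3*e3


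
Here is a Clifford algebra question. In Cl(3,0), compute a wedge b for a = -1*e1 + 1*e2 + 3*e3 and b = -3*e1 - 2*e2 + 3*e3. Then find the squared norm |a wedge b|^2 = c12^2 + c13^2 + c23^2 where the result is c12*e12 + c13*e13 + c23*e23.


a wedge b = (a1*b2 - a2*b1)*e12 + (a1*b3 - a3*b1)*e13 + (a2*b3 - a3*b2)*e23
e12 coeff: (-1)*(-2) - 1*(-3) = 2 - (-3) = 5
e13 coeff: (-1)*3 - 3*(-3) = -3 - (-9) = 6
e23 coeff: 1*3 - 3*(-2) = 3 - (-6) = 9
|a wedge b|^2 = 5^2 + 6^2 + 9^2
= 25 + 36 + 81
= 142


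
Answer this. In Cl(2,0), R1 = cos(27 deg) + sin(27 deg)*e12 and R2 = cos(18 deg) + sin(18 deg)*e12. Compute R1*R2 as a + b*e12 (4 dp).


Same-plane rotors commute and their half-angles add:
R1*R2 = cos(a1 + a2) + sin(a1 + a2)*e12.
a1 + a2 = 27 + 18 = 45 deg
cos(45 deg) = 0.7071
sin(45 deg) = 0.7071
R1*R2 = 0.7071 + 0.7071*e12


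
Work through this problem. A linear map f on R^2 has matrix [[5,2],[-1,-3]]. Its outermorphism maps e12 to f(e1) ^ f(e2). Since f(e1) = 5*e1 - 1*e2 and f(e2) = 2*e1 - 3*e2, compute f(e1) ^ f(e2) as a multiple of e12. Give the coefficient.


The outermorphism of a linear map f sends e1^e2 to f(e1)^f(e2).
f(e1) = 5*e1 - 1*e2
f(e2) = 2*e1 - 3*e2
f(e1) ^ f(e2) = (5*e1 - 1*e2) ^ (2*e1 - 3*e2)
= 5*(-3)*e12 + (-1)*2*e21
= (-15 - (-2))*e12
= -13*e12
Coefficient = -13


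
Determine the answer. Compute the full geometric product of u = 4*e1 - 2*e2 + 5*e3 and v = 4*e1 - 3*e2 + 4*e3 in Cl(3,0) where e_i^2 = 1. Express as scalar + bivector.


In Cl(3,0): e_i^2 = 1, e_ie_j = -e_je_i for i != j.
Scalar part = u . v = 4*4 + (-2)*(-3) + 5*4
= 16 + 6 + 20 = 42
e12 coeff = 4*(-3) - (-2)*4 = -12 - (-8) = -4
e13 coeff = 4*4 - 5*4 = 16 - 20 = -4
e23 coeff = (-2)*4 - 5*(-3) = -8 - (-15) = 7
uv = 42 - 4*e12 - 4*e13 + 7*e23


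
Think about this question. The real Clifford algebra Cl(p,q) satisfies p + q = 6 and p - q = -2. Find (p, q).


We need p + q = 6 and p - q = -2.
Adding: 2p = 6 + (-2) = 4, so p = 2.
Then q = 6 - 2 = 4.
(p, q) = (2, 4)


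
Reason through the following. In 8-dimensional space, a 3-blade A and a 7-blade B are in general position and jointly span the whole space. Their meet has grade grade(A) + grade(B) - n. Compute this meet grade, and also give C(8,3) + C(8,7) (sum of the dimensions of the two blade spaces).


Meet grade = grade(A) + grade(B) - n
= 3 + 7 - 8 = 2
C(8,3) = 56
C(8,7) = 8
dim_A + dim_B = 56 + 8 = 64


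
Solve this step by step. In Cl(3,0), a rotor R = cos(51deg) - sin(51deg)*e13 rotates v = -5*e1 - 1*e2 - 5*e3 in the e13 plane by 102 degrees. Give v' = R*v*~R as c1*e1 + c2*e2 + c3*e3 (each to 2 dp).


Rotor R = cos(51deg) - sin(51deg)*e13
Rotation angle theta = 2 * 51 = 102 degrees in the e13 plane (e1 -> e3).
The component perpendicular to the plane (e2) is invariant: v'_2 = v2 = -1.00
cos(102deg) = -0.2079, sin(102deg) = 0.9781
v'_1 = v1*cos(theta) - v3*sin(theta) = -5*(-0.2079) - (-5)*0.9781 = 5.93
v'_3 = v1*sin(theta) + v3*cos(theta) = -5*0.9781 + (-5)*(-0.2079) = -3.85
v' = 5.93*e1 - 1.00*e2 - 3.85*e3


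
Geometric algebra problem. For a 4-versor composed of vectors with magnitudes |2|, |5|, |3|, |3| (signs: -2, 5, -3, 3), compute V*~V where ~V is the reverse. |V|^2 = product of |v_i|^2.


Each vector v_i has |v_i|^2 = s_i^2
Squared scales: (-2)^2 = 4, 5^2 = 25, (-3)^2 = 9, 3^2 = 9
|V|^2 = 4 * 25 * 9 * 9
= 8100


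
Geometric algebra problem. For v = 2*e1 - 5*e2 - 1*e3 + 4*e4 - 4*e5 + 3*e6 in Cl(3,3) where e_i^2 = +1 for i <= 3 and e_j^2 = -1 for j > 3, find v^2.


v^2 = sum of c_i^2 * e_i^2
Positive signature terms (e_i^2 = +1): 2^2 + (-5)^2 + (-1)^2 = 30
Negative signature terms (e_j^2 = -1): 4^2 + (-4)^2 + 3^2 = 41
v^2 = 30 - 41 = -11


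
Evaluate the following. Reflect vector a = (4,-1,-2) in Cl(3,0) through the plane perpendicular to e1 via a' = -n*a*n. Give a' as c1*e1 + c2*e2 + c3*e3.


Reflection formula: a' = -n*a*n, with n = e1 (unit vector, n^2 = 1).
For reflection through hyperplane perp to e1:
The component along e1 flips sign, others stay.
a = (4, -1, -2)
a' = (-4, -1, -2)
a' = -4*e1 - 1*e2 - 2*e3


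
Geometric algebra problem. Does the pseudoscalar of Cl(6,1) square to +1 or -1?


The pseudoscalar I = e1...e_n (product of all n generators) of Cl(p,q) satisfies I^2 = (-1)^(q + n(n-1)/2).
p = 6, q = 1, n = p + q = 7
n(n-1)/2 = 7 * 6 / 2 = 21
Exponent = q + n(n-1)/2 = 1 + 21 = 22
I^2 = (-1)^22 = +1


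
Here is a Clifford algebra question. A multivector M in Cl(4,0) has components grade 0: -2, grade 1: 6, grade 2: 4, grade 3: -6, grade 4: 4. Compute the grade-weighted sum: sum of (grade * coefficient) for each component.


Grade-weighted sum = sum of grade_k * coefficient_k
0*(-2) = 0
1*6 = 6
2*4 = 8
3*(-6) = -18
4*4 = 16
Total = 0 + 6 + 8 + (-18) + 16 = 12


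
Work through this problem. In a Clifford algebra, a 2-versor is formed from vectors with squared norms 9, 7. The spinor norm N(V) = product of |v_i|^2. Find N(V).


Spinor norm N(V) = |v1|^2 * |v2|^2 * ... * |v2|^2
= 9 * 7
Running product: 9, 63
N(V) = 63


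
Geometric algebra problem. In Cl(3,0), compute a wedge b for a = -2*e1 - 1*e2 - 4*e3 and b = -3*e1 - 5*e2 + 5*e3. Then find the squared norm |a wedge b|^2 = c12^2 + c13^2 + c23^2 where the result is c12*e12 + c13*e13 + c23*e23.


a wedge b = (a1*b2 - a2*b1)*e12 + (a1*b3 - a3*b1)*e13 + (a2*b3 - a3*b2)*e23
e12 coeff: (-2)*(-5) - (-1)*(-3) = 10 - 3 = 7
e13 coeff: (-2)*5 - (-4)*(-3) = -10 - 12 = -22
e23 coeff: (-1)*5 - (-4)*(-5) = -5 - 20 = -25
|a wedge b|^2 = 7^2 + (-22)^2 + (-25)^2
= 49 + 484 + 625
= 1158


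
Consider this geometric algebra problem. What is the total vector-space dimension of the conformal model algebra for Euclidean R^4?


The conformal model of R^4 uses Cl(5,1): the 4 Euclidean generators plus two extra orthogonal generators e+ (e+^2 = +1) and e- (e-^2 = -1), from which the null vectors e0, einf are built.
Number of generators m = 4 + 2 = 6.
dim Cl(p,q) = 2^m = 2^6 = 64


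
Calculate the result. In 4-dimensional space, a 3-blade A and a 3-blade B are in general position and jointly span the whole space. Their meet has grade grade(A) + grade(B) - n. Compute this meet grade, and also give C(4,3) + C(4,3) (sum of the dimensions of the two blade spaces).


Meet grade = grade(A) + grade(B) - n
= 3 + 3 - 4 = 2
C(4,3) = 4
C(4,3) = 4
dim_A + dim_B = 4 + 4 = 8


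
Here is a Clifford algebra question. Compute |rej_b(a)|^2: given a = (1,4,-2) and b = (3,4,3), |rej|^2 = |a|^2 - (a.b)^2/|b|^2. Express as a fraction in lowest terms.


|a|^2 = 1^2 + 4^2 + (-2)^2 = 21
|b|^2 = 3^2 + 4^2 + 3^2 = 34
a . b = 1*3 + 4*4 + (-2)*3 = 13
(a.b)^2 = 13^2 = 169
|rej|^2 = 21 - 169/34
= (714 - 169)/34
= 545/34
In lowest terms: 545/34


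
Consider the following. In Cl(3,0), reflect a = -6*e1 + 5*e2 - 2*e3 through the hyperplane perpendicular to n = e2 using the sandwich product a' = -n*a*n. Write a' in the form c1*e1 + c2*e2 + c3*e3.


Reflection formula: a' = -n*a*n, with n = e2 (unit vector, n^2 = 1).
For reflection through hyperplane perp to e2:
The component along e2 flips sign, others stay.
a = (-6, 5, -2)
a' = (-6, -5, -2)
a' = -6*e1 - 5*e2 - 2*e3


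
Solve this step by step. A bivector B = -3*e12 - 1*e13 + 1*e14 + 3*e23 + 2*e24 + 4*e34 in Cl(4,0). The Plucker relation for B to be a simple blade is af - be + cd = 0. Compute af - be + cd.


Plucker relation: af - be + cd
a*f = (-3)*4 = -12
b*e = (-1)*2 = -2
c*d = 1*3 = 3
af - be + cd = -12 - (-2) + 3
= -7


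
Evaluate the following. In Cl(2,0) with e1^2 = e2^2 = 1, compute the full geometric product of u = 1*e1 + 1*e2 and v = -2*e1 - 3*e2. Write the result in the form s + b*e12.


Expand: (1*e1 + 1*e2)(-2*e1 - 3*e2)
= 1*(-2)*e1e1 + 1*(-3)*e1e2 + 1*(-2)*e2e1 + 1*(-3)*e2e2
Using e1^2 = e2^2 = 1, e2e1 = -e1e2:
Scalar part s = 1*(-2) + 1*(-3) = -2 + (-3) = -5
Bivector part b = 1*(-3) - 1*(-2) = -3 - (-2) = -1
uv = -5 - 1*e12


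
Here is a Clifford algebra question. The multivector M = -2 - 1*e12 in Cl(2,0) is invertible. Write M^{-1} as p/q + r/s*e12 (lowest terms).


M = -2 - 1*e12, where e12^2 = -1.
Since M commutes with its reverse ~M = a - b*e12, M * ~M = a^2 - b^2*e12^2 = a^2 + b^2.
So M^{-1} = ~M / (a^2 + b^2) = (a - b*e12)/(a^2 + b^2).
a^2 + b^2 = 4 + 1 = 5
Scalar part = -2/5 = -2/5
Bivector coeff = 1/5 = 1/5
M^{-1} = -2/5 + 1/5*e12


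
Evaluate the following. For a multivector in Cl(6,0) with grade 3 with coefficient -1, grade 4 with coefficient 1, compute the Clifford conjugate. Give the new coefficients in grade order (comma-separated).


Clifford conjugate sign for grade k: (-1)^(k(k+1)/2)
Grade 3: (-1)^(3*4/2) = (-1)^6 = 1, coeff -1 -> -1
Grade 4: (-1)^(4*5/2) = (-1)^10 = 1, coeff 1 -> 1
Conjugated coefficients: -1, 1


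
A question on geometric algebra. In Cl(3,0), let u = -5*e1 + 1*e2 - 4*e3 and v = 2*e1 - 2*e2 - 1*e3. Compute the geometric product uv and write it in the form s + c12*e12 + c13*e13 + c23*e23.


In Cl(3,0): e_i^2 = 1, e_ie_j = -e_je_i for i != j.
Scalar part = u . v = (-5)*2 + 1*(-2) + (-4)*(-1)
= -10 + (-2) + 4 = -8
e12 coeff = (-5)*(-2) - 1*2 = 10 - 2 = 8
e13 coeff = (-5)*(-1) - (-4)*2 = 5 - (-8) = 13
e23 coeff = 1*(-1) - (-4)*(-2) = -1 - 8 = -9
uv = -8 + 8*e12 + 13*e13 - 9*e23


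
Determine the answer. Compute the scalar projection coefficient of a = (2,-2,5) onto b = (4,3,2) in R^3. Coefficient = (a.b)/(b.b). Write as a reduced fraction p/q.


Projection coefficient = (a . b) / (b . b)
a . b = 2*4 + (-2)*3 + 5*2
= 8 + (-6) + 10 = 12
b . b = 4^2 + 3^2 + 2^2
= 16 + 9 + 4 = 29
Coefficient = 12/29
In lowest terms: 12/29


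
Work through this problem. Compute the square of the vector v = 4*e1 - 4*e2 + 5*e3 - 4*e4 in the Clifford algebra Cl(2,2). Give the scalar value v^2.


v^2 = sum of c_i^2 * e_i^2
Positive signature terms (e_i^2 = +1): 4^2 + (-4)^2 = 32
Negative signature terms (e_j^2 = -1): 5^2 + (-4)^2 = 41
v^2 = 32 - 41 = -9


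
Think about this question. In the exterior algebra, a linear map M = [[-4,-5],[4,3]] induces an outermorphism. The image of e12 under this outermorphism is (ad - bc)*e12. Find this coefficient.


The outermorphism of a linear map f sends e1^e2 to f(e1)^f(e2).
f(e1) = -4*e1 + 4*e2
f(e2) = -5*e1 + 3*e2
f(e1) ^ f(e2) = (-4*e1 + 4*e2) ^ (-5*e1 + 3*e2)
= (-4)*3*e12 + 4*(-5)*e21
= (-12 - (-20))*e12
= 8*e12
Coefficient = 8


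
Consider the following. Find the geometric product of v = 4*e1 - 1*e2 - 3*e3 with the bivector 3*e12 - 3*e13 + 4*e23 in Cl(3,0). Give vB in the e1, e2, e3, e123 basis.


vB has grade-1 (vector) and grade-3 (trivector) parts: vB = (v _| B) + (v ^ B).
Vector part <vB>_1:
  e1: -v2*b12 - v3*b13 = -(-1)*(3) - (-3)*(-3) = -6
  e2: v1*b12 - v3*b23 = (4)*(3) - (-3)*(4) = 24
  e3: v1*b13 + v2*b23 = (4)*(-3) + (-1)*(4) = -16
Trivector part <vB>_3:
  e123: v1*b23 - v2*b13 + v3*b12 = (4)*(4) - (-1)*(-3) + (-3)*(3) = 4
vB = -6*e1 + 24*e2 - 16*e3 + 4*e123


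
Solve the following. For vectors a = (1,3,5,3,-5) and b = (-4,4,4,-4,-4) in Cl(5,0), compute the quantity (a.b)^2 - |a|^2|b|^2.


a . b = 1*(-4) + 3*4 + 5*4 + 3*(-4) + (-5)*(-4)
= -4 + 12 + 20 + (-12) + 20 = 36
|a|^2 = 1^2 + 3^2 + 5^2 + 3^2 + (-5)^2 = 69
|b|^2 = (-4)^2 + 4^2 + 4^2 + (-4)^2 + (-4)^2 = 80
(a.b)^2 = 36^2 = 1296
|a|^2 * |b|^2 = 69 * 80 = 5520
Result = 1296 - 5520 = -4224


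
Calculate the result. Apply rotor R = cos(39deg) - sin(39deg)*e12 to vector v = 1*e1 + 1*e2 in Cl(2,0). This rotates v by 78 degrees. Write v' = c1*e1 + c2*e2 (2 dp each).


Rotor R = cos(39deg) - sin(39deg)*e12
Rotation angle theta = 2 * 39 = 78 degrees
v' = R*v*~R rotates v by theta.
cos(78deg) = 0.2079, sin(78deg) = 0.9781
v'_1 = 1*cos(78deg) - 1*sin(78deg)
= 1*0.2079 - 1*0.9781
= -0.77
v'_2 = 1*sin(78deg) + 1*cos(78deg)
= 1*0.9781 + 1*0.2079
= 1.19
v' = -0.77*e1 + 1.19*e2


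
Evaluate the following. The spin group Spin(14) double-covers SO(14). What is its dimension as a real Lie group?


Spin(n) double-covers SO(n); both have Lie algebra so(n) of dimension n(n-1)/2.
n = 14
n(n-1) = 14 * 13 = 182
dim Spin(14) = 182/2 = 91


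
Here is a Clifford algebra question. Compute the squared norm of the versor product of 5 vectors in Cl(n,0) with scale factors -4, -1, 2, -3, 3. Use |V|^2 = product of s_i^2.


Each vector v_i has |v_i|^2 = s_i^2
Squared scales: (-4)^2 = 16, (-1)^2 = 1, 2^2 = 4, (-3)^2 = 9, 3^2 = 9
|V|^2 = 16 * 1 * 4 * 9 * 9
= 5184


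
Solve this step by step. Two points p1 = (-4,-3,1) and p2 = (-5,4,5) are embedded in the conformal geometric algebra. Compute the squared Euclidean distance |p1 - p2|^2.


p1 - p2 = (1, -7, -4)
|p1 - p2|^2 = 1^2 + (-7)^2 + (-4)^2
= 1 + 49 + 16
= 66


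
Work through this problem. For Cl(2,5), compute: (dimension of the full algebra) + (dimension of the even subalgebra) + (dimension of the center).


n = 2 + 5 = 7
Total dim = 2^7 = 128
Even subalgebra dim = 2^6 = 64
n is odd, so center dim = 2
Sum = 128 + 64 + 2 = 194


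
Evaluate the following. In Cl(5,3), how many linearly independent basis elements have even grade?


Even subalgebra dimension = 2^(n-1)
n = 5 + 3 = 8
2^(8 - 1) = 2^7 = 128
Verification: sum of C(8,k) for even k = 1 + 28 + 70 + 28 + 1 = 128
Result = 128


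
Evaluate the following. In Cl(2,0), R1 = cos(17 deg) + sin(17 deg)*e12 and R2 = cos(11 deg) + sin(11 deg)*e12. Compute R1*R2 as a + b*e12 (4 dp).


Same-plane rotors commute and their half-angles add:
R1*R2 = cos(a1 + a2) + sin(a1 + a2)*e12.
a1 + a2 = 17 + 11 = 28 deg
cos(28 deg) = 0.8829
sin(28 deg) = 0.4695
R1*R2 = 0.8829 + 0.4695*e12


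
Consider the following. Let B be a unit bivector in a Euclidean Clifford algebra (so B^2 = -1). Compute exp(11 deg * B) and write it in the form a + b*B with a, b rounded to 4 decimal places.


For a unit bivector B with B^2 = -1, the exponential series gives
e^(theta*B) = cos(theta) + sin(theta)*B (the GA analogue of Euler's formula).
theta = 11 degrees = 0.191986 rad
cos(11 deg) = 0.9816
sin(11 deg) = 0.1908
exp(theta*B) = 0.9816 + 0.1908*B


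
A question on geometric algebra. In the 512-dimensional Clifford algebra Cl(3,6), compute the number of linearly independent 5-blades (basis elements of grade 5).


Number of grade-k basis blades in Cl(p,q) with n = p + q is C(n, k).
n = 3 + 6 = 9
C(9, 5) = 9! / (5! * 4!)
= 362880 / (120 * 24)
= 126


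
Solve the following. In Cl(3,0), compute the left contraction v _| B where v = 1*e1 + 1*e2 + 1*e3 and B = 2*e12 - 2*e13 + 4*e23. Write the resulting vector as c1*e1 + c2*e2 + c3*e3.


Left contraction v _| B = <vB>_1 (grade-1 part of the geometric product vB).
Using e1_|e12 = e2, e2_|e12 = -e1, e1_|e13 = e3, e3_|e13 = -e1, e2_|e23 = e3, e3_|e23 = -e2:
e1 coeff: -v2*b12 - v3*b13 = -(1)*(2) - (1)*(-2) = 0
e2 coeff: v1*b12 - v3*b23 = (1)*(2) - (1)*(4) = -2
e3 coeff: v1*b13 + v2*b23 = (1)*(-2) + (1)*(4) = 2
v _| B = 0*e1 - 2*e2 + 2*e3


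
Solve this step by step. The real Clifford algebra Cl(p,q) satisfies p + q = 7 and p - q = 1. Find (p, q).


We need p + q = 7 and p - q = 1.
Adding: 2p = 7 + 1 = 8, so p = 4.
Then q = 7 - 4 = 3.
(p, q) = (4, 3)


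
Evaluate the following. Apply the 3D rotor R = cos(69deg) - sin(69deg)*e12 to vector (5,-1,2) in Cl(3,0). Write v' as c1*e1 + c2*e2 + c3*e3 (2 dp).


Rotor R = cos(69deg) - sin(69deg)*e12
Rotation angle theta = 2 * 69 = 138 degrees in the e12 plane (e1 -> e2).
The component perpendicular to the plane (e3) is invariant: v'_3 = v3 = 2.00
cos(138deg) = -0.7431, sin(138deg) = 0.6691
v'_1 = v1*cos(theta) - v2*sin(theta) = 5*(-0.7431) - (-1)*0.6691 = -3.05
v'_2 = v1*sin(theta) + v2*cos(theta) = 5*0.6691 + (-1)*(-0.7431) = 4.09
v' = -3.05*e1 + 4.09*e2 + 2.00*e3


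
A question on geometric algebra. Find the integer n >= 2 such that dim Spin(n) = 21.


dim Spin(n) = dim so(n) = n(n-1)/2.
Solve n(n-1)/2 = 21, i.e. n^2 - n - 42 = 0.
Discriminant = 1 + 8*21 = 169
n = (1 + sqrt(169))/2 = (1 + 13)/2 = 7


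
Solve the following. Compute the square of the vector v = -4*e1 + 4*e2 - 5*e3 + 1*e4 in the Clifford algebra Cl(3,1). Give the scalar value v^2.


v^2 = sum of c_i^2 * e_i^2
Positive signature terms (e_i^2 = +1): (-4)^2 + 4^2 + (-5)^2 = 57
Negative signature terms (e_j^2 = -1): 1^2 = 1
v^2 = 57 - 1 = 56


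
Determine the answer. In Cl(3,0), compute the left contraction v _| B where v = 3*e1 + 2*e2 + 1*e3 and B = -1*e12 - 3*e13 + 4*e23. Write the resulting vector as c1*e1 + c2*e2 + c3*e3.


Left contraction v _| B = <vB>_1 (grade-1 part of the geometric product vB).
Using e1_|e12 = e2, e2_|e12 = -e1, e1_|e13 = e3, e3_|e13 = -e1, e2_|e23 = e3, e3_|e23 = -e2:
e1 coeff: -v2*b12 - v3*b13 = -(2)*(-1) - (1)*(-3) = 5
e2 coeff: v1*b12 - v3*b23 = (3)*(-1) - (1)*(4) = -7
e3 coeff: v1*b13 + v2*b23 = (3)*(-3) + (2)*(4) = -1
v _| B = 5*e1 - 7*e2 - 1*e3


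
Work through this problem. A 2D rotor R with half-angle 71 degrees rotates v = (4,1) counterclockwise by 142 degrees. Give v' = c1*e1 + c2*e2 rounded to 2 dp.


Rotor R = cos(71deg) - sin(71deg)*e12
Rotation angle theta = 2 * 71 = 142 degrees
v' = R*v*~R rotates v by theta.
cos(142deg) = -0.7880, sin(142deg) = 0.6157
v'_1 = 4*cos(142deg) - 1*sin(142deg)
= 4*(-0.7880) - 1*0.6157
= -3.77
v'_2 = 4*sin(142deg) + 1*cos(142deg)
= 4*0.6157 + 1*(-0.7880)
= 1.67
v' = -3.77*e1 + 1.67*e2


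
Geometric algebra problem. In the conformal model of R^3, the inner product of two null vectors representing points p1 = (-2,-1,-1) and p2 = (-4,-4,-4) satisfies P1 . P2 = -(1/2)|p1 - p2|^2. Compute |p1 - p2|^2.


p1 - p2 = (2, 3, 3)
|p1 - p2|^2 = 2^2 + 3^2 + 3^2
= 4 + 9 + 9
= 22


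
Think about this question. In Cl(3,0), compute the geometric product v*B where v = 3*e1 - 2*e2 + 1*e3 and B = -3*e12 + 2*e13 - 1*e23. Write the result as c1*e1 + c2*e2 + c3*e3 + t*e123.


vB has grade-1 (vector) and grade-3 (trivector) parts: vB = (v _| B) + (v ^ B).
Vector part <vB>_1:
  e1: -v2*b12 - v3*b13 = -(-2)*(-3) - (1)*(2) = -8
  e2: v1*b12 - v3*b23 = (3)*(-3) - (1)*(-1) = -8
  e3: v1*b13 + v2*b23 = (3)*(2) + (-2)*(-1) = 8
Trivector part <vB>_3:
  e123: v1*b23 - v2*b13 + v3*b12 = (3)*(-1) - (-2)*(2) + (1)*(-3) = -2
vB = -8*e1 - 8*e2 + 8*e3 - 2*e123


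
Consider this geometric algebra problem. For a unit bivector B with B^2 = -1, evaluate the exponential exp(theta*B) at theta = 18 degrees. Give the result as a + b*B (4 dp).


For a unit bivector B with B^2 = -1, the exponential series gives
e^(theta*B) = cos(theta) + sin(theta)*B (the GA analogue of Euler's formula).
theta = 18 degrees = 0.314159 rad
cos(18 deg) = 0.9511
sin(18 deg) = 0.3090
exp(theta*B) = 0.9511 + 0.3090*B


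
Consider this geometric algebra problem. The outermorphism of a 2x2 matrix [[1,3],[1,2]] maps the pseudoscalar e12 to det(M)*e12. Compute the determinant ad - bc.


The outermorphism of a linear map f sends e1^e2 to f(e1)^f(e2).
f(e1) = 1*e1 + 1*e2
f(e2) = 3*e1 + 2*e2
f(e1) ^ f(e2) = (1*e1 + 1*e2) ^ (3*e1 + 2*e2)
= 1*2*e12 + 1*3*e21
= (2 - 3)*e12
= -1*e12
Coefficient = -1


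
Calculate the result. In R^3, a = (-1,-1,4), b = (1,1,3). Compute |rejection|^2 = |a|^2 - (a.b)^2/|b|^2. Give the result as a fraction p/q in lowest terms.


|a|^2 = (-1)^2 + (-1)^2 + 4^2 = 18
|b|^2 = 1^2 + 1^2 + 3^2 = 11
a . b = (-1)*1 + (-1)*1 + 4*3 = 10
(a.b)^2 = 10^2 = 100
|rej|^2 = 18 - 100/11
= (198 - 100)/11
= 98/11
In lowest terms: 98/11


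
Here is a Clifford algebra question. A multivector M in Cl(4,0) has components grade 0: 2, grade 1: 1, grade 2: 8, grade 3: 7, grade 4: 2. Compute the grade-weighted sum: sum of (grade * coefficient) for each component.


Grade-weighted sum = sum of grade_k * coefficient_k
0*2 = 0
1*1 = 1
2*8 = 16
3*7 = 21
4*2 = 8
Total = 0 + 1 + 16 + 21 + 8 = 46


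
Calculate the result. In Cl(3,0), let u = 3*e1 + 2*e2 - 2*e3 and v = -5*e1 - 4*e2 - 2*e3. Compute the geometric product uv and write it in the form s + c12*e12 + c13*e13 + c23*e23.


In Cl(3,0): e_i^2 = 1, e_ie_j = -e_je_i for i != j.
Scalar part = u . v = 3*(-5) + 2*(-4) + (-2)*(-2)
= -15 + (-8) + 4 = -19
e12 coeff = 3*(-4) - 2*(-5) = -12 - (-10) = -2
e13 coeff = 3*(-2) - (-2)*(-5) = -6 - 10 = -16
e23 coeff = 2*(-2) - (-2)*(-4) = -4 - 8 = -12
uv = -19 - 2*e12 - 16*e13 - 12*e23


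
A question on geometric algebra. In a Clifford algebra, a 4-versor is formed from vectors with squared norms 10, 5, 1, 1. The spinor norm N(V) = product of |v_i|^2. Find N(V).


Spinor norm N(V) = |v1|^2 * |v2|^2 * ... * |v4|^2
= 10 * 5 * 1 * 1
Running product: 10, 50, 50, 50
N(V) = 50


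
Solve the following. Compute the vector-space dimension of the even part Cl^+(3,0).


Even subalgebra dimension = 2^(n-1)
n = 3 + 0 = 3
2^(3 - 1) = 2^2 = 4
Verification: sum of C(3,k) for even k = 1 + 3 = 4
Result = 4


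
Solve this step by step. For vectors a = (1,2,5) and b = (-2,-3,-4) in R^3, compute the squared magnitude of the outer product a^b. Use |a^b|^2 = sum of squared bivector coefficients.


a wedge b = (a1*b2 - a2*b1)*e12 + (a1*b3 - a3*b1)*e13 + (a2*b3 - a3*b2)*e23
e12 coeff: 1*(-3) - 2*(-2) = -3 - (-4) = 1
e13 coeff: 1*(-4) - 5*(-2) = -4 - (-10) = 6
e23 coeff: 2*(-4) - 5*(-3) = -8 - (-15) = 7
|a wedge b|^2 = 1^2 + 6^2 + 7^2
= 1 + 36 + 49
= 86


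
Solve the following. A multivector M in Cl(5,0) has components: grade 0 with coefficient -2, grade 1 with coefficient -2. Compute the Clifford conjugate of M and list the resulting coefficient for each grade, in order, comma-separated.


Clifford conjugate sign for grade k: (-1)^(k(k+1)/2)
Grade 0: (-1)^(0*1/2) = (-1)^0 = 1, coeff -2 -> -2
Grade 1: (-1)^(1*2/2) = (-1)^1 = -1, coeff -2 -> 2
Conjugated coefficients: -2, 2


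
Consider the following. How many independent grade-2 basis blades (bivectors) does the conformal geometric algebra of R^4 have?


The conformal model of R^4 uses Cl(5,1) with m = 4 + 2 = 6 generators.
Number of grade-2 blades = C(m, 2) = C(6, 2)
= 6*5/2 = 15


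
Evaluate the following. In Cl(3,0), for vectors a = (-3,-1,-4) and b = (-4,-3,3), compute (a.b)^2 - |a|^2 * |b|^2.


a . b = (-3)*(-4) + (-1)*(-3) + (-4)*3
= 12 + 3 + (-12) = 3
|a|^2 = (-3)^2 + (-1)^2 + (-4)^2 = 26
|b|^2 = (-4)^2 + (-3)^2 + 3^2 = 34
(a.b)^2 = 3^2 = 9
|a|^2 * |b|^2 = 26 * 34 = 884
Result = 9 - 884 = -875


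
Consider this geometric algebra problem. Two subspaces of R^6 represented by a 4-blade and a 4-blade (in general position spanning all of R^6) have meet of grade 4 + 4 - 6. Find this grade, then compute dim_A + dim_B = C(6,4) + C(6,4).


Meet grade = grade(A) + grade(B) - n
= 4 + 4 - 6 = 2
C(6,4) = 15
C(6,4) = 15
dim_A + dim_B = 15 + 15 = 30


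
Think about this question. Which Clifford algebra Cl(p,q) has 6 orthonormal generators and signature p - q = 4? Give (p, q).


We need p + q = 6 and p - q = 4.
Adding: 2p = 6 + 4 = 10, so p = 5.
Then q = 6 - 5 = 1.
(p, q) = (5, 1)


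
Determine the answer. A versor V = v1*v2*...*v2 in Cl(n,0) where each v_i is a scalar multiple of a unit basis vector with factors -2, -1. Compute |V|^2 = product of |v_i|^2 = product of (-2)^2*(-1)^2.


Each vector v_i has |v_i|^2 = s_i^2
Squared scales: (-2)^2 = 4, (-1)^2 = 1
|V|^2 = 4 * 1
= 4


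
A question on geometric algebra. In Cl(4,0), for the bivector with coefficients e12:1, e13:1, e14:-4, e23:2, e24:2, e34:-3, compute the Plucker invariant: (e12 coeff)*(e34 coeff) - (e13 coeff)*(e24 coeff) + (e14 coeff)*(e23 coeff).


Plucker relation: af - be + cd
a*f = 1*(-3) = -3
b*e = 1*2 = 2
c*d = (-4)*2 = -8
af - be + cd = -3 - 2 + (-8)
= -13


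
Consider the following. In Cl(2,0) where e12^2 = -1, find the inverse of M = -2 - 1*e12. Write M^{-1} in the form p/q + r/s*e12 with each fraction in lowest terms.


M = -2 - 1*e12, where e12^2 = -1.
Since M commutes with its reverse ~M = a - b*e12, M * ~M = a^2 - b^2*e12^2 = a^2 + b^2.
So M^{-1} = ~M / (a^2 + b^2) = (a - b*e12)/(a^2 + b^2).
a^2 + b^2 = 4 + 1 = 5
Scalar part = -2/5 = -2/5
Bivector coeff = 1/5 = 1/5
M^{-1} = -2/5 + 1/5*e12


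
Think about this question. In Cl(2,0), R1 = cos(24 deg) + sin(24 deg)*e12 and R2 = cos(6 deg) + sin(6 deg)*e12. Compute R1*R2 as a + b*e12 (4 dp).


Same-plane rotors commute and their half-angles add:
R1*R2 = cos(a1 + a2) + sin(a1 + a2)*e12.
a1 + a2 = 24 + 6 = 30 deg
cos(30 deg) = 0.8660
sin(30 deg) = 0.5000
R1*R2 = 0.8660 + 0.5000*e12


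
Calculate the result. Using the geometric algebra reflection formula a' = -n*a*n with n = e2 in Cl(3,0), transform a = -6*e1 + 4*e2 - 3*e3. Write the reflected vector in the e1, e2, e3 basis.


Reflection formula: a' = -n*a*n, with n = e2 (unit vector, n^2 = 1).
For reflection through hyperplane perp to e2:
The component along e2 flips sign, others stay.
a = (-6, 4, -3)
a' = (-6, -4, -3)
a' = -6*e1 - 4*e2 - 3*e3


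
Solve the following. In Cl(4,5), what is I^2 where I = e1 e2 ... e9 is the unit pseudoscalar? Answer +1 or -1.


The pseudoscalar I = e1...e_n (product of all n generators) of Cl(p,q) satisfies I^2 = (-1)^(q + n(n-1)/2).
p = 4, q = 5, n = p + q = 9
n(n-1)/2 = 9 * 8 / 2 = 36
Exponent = q + n(n-1)/2 = 5 + 36 = 41
I^2 = (-1)^41 = -1


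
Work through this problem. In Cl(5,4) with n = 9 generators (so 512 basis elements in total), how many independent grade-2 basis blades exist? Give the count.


Number of grade-k basis blades in Cl(p,q) with n = p + q is C(n, k).
n = 5 + 4 = 9
C(9, 2) = 9! / (2! * 7!)
= 362880 / (2 * 5040)
= 36


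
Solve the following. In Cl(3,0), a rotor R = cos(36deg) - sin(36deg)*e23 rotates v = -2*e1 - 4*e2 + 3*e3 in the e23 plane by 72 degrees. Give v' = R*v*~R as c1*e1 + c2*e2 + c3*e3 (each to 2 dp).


Rotor R = cos(36deg) - sin(36deg)*e23
Rotation angle theta = 2 * 36 = 72 degrees in the e23 plane (e2 -> e3).
The component perpendicular to the plane (e1) is invariant: v'_1 = v1 = -2.00
cos(72deg) = 0.3090, sin(72deg) = 0.9511
v'_2 = v2*cos(theta) - v3*sin(theta) = -4*0.3090 - 3*0.9511 = -4.09
v'_3 = v2*sin(theta) + v3*cos(theta) = -4*0.9511 + 3*0.3090 = -2.88
v' = -2.00*e1 - 4.09*e2 - 2.88*e3


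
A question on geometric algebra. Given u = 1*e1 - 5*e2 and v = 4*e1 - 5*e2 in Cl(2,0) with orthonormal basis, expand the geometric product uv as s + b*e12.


Expand: (1*e1 - 5*e2)(4*e1 - 5*e2)
= 1*4*e1e1 + 1*(-5)*e1e2 + (-5)*4*e2e1 + (-5)*(-5)*e2e2
Using e1^2 = e2^2 = 1, e2e1 = -e1e2:
Scalar part s = 1*4 + (-5)*(-5) = 4 + 25 = 29
Bivector part b = 1*(-5) - (-5)*4 = -5 - (-20) = 15
uv = 29 + 15*e12


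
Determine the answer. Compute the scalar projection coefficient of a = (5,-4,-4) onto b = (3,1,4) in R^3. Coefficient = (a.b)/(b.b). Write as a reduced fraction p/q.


Projection coefficient = (a . b) / (b . b)
a . b = 5*3 + (-4)*1 + (-4)*4
= 15 + (-4) + (-16) = -5
b . b = 3^2 + 1^2 + 4^2
= 9 + 1 + 16 = 26
Coefficient = -5/26
In lowest terms: -5/26


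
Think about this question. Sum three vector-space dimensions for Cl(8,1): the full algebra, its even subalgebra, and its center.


n = 8 + 1 = 9
Total dim = 2^9 = 512
Even subalgebra dim = 2^8 = 256
n is odd, so center dim = 2
Sum = 512 + 256 + 2 = 770


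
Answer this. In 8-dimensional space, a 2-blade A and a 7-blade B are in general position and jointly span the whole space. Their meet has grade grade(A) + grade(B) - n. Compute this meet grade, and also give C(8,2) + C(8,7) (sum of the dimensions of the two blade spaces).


Meet grade = grade(A) + grade(B) - n
= 2 + 7 - 8 = 1
C(8,2) = 28
C(8,7) = 8
dim_A + dim_B = 28 + 8 = 36


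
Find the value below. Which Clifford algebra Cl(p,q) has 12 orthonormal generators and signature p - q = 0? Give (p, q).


We need p + q = 12 and p - q = 0.
Adding: 2p = 12 + 0 = 12, so p = 6.
Then q = 12 - 6 = 6.
(p, q) = (6, 6)


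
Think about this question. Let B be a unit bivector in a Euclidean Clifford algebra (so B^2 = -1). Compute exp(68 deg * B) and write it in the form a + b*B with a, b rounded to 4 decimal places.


For a unit bivector B with B^2 = -1, the exponential series gives
e^(theta*B) = cos(theta) + sin(theta)*B (the GA analogue of Euler's formula).
theta = 68 degrees = 1.186824 rad
cos(68 deg) = 0.3746
sin(68 deg) = 0.9272
exp(theta*B) = 0.3746 + 0.9272*B


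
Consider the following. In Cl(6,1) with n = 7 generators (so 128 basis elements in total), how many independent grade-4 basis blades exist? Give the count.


Number of grade-k basis blades in Cl(p,q) with n = p + q is C(n, k).
n = 6 + 1 = 7
C(7, 4) = 7! / (4! * 3!)
= 5040 / (24 * 6)
= 35


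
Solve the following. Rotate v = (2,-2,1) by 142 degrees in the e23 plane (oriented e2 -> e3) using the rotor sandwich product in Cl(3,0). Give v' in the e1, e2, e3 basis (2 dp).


Rotor R = cos(71deg) - sin(71deg)*e23
Rotation angle theta = 2 * 71 = 142 degrees in the e23 plane (e2 -> e3).
The component perpendicular to the plane (e1) is invariant: v'_1 = v1 = 2.00
cos(142deg) = -0.7880, sin(142deg) = 0.6157
v'_2 = v2*cos(theta) - v3*sin(theta) = -2*(-0.7880) - 1*0.6157 = 0.96
v'_3 = v2*sin(theta) + v3*cos(theta) = -2*0.6157 + 1*(-0.7880) = -2.02
v' = 2.00*e1 + 0.96*e2 - 2.02*e3
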